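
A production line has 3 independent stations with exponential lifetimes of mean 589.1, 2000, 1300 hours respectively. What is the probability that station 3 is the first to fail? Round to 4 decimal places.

0.2593

Rates: λ_i = 1/mean_i → 0.0016975, 0.0005, 0.000769231; Σλ = 0.00296674.
P(station 3 first) = λ_3/Σλ = 0.000769231/0.00296674 ≈ 0.2593.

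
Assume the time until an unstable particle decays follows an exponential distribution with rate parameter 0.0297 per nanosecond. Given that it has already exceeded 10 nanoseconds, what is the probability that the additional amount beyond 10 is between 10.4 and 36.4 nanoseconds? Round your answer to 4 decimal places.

Memoryless: the residual past 10 is again Exp(λ).
P(10.4 < residual < 36.4) = e^(−λ·10.4) − e^(−λ·36.4) = 0.73427 − 0.33923 ≈ 0.3950.

0.3950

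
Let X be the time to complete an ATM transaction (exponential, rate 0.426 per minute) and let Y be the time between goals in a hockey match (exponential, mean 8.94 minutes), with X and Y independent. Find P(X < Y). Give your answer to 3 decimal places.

λ_1 = 0.426, λ_2 = 1/8.94 = 0.111857.
For independent exponentials, P(X < Y) = λ_1/(λ_1+λ_2) = 0.426/0.537857 ≈ 0.792.

0.792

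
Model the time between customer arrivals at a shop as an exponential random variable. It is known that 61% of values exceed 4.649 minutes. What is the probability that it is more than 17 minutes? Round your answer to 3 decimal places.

e^(−λ·4.649) = 0.61 ⇒ λ = −ln(0.61)/4.649 = 0.106323.
P(X > 17) = e^(−0.106323·17) = e^(−1.8075) ≈ 0.164.

0.164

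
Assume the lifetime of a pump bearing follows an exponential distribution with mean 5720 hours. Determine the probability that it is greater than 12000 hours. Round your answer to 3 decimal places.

0.123

The rate is λ = 1/5720 = 0.000174825 per hour.
P(X > 12000) = e^(−λ·12000) = e^(−2.0979) ≈ 0.123.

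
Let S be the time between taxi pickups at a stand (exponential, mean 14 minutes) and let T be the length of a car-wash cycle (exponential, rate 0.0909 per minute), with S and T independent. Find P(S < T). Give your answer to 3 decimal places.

λ_1 = 1/14 = 0.0714286, λ_2 = 0.0909.
For independent exponentials, P(S < T) = λ_1/(λ_1+λ_2) = 0.0714286/0.162329 ≈ 0.440.

0.440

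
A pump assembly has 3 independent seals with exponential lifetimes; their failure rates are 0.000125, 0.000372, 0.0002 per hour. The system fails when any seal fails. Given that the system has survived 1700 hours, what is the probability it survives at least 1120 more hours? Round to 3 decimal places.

0.458

Time to first failure ~ Exp(Σλ) with Σλ = 0.000697.
By memorylessness, P(T > 1700+1120 | T > 1700) = P(T > 1120) = e^(−0.000697·1120) ≈ 0.458.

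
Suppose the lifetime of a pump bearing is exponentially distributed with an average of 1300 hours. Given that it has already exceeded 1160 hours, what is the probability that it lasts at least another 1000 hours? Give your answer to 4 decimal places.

The rate is λ = 1/1300 = 0.000769231 per hour.
By the memoryless property, P(X > 1160+1000 | X > 1160) = P(X > 1000).
P(X > 1000) = e^(−0.76923) ≈ 0.4634.

0.4634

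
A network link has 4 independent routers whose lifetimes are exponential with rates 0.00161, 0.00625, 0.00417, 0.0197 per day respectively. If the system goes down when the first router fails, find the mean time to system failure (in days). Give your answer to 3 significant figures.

The time to first failure is exponential with rate Σλ = 0.00161 + 0.00625 + 0.00417 + 0.0197 = 0.03173.
E[min] = 1/Σλ = 1/0.03173 = 31.5159 days.

31.5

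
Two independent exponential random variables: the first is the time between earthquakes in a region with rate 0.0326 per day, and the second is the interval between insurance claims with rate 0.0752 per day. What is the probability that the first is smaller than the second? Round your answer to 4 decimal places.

0.3024

λ_1 = 0.0326, λ_2 = 0.0752.
For independent exponentials, P(the first < the second) = λ_1/(λ_1+λ_2) = 0.0326/0.1078 ≈ 0.3024.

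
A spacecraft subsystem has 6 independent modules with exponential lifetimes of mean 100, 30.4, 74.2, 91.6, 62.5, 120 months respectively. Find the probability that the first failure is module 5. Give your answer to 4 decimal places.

0.1746

Rates: λ_i = 1/mean_i → 0.01, 0.0328947, 0.0134771, 0.010917, 0.016, 0.00833333; Σλ = 0.0916222.
P(module 5 first) = λ_5/Σλ = 0.016/0.0916222 ≈ 0.1746.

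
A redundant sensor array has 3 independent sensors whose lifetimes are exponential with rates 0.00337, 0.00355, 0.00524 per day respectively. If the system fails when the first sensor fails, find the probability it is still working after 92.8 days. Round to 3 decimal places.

The time to first failure is exponential with rate Σλ = 0.00337 + 0.00355 + 0.00524 = 0.01216.
P(min > 92.8) = e^(−0.01216·92.8) = e^(−1.1284) ≈ 0.324.

0.324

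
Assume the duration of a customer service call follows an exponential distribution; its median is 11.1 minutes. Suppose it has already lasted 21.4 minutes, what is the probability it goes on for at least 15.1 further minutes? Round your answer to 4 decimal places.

0.3895

For an exponential, median = ln(2)/λ, so λ = ln 2 / 11.1 = 0.0624457 per minute.
The exponential is memoryless, so the remaining time is again Exp(λ): the condition X > 21.4 is irrelevant.
P(X > 15.1) = e^(−0.94293) ≈ 0.3895.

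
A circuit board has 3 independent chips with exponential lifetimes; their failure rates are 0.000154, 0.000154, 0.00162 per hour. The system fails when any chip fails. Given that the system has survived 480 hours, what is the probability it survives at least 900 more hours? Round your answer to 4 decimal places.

Time to first failure ~ Exp(Σλ) with Σλ = 0.001928.
By memorylessness, P(T > 480+900 | T > 480) = P(T > 900) = e^(−0.001928·900) ≈ 0.1764.

0.1764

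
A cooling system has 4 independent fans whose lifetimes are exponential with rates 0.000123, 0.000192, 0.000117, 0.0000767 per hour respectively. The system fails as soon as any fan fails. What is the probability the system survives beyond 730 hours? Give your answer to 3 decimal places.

0.690

The time to first failure is exponential with rate Σλ = 0.000123 + 0.000192 + 0.000117 + 0.0000767 = 0.0005087.
P(min > 730) = e^(−0.0005087·730) = e^(−0.37135) ≈ 0.690.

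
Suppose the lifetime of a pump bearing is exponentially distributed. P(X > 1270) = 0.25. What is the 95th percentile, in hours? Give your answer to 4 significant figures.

2744

e^(−λ·1270) = 0.25 ⇒ λ = −ln(0.25)/1270 = 0.00109157.
95th percentile: 1 − e^(−λt) = 0.95, t = −ln(0.05)/λ = 2744.42 hours.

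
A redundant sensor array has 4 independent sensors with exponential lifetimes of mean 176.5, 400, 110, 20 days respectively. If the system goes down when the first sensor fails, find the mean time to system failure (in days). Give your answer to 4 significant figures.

14.87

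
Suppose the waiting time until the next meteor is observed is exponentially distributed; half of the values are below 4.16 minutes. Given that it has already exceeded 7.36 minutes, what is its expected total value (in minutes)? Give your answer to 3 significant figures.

13.4

For an exponential, median = ln(2)/λ, so λ = ln 2 / 4.16 = 0.166622 per minute.
By memorylessness, E[X | X > 7.36] = 7.36 + 1/λ = 7.36 + 6.00161 = 13.3616 minutes.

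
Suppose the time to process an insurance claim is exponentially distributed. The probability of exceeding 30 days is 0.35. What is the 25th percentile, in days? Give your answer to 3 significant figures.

8.22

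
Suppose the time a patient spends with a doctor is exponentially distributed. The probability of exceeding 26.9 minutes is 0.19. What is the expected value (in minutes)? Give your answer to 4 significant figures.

16.20

e^(−λ·26.9) = 0.19 ⇒ λ = −ln(0.19)/26.9 = 0.0617372.
Mean = 1/λ = 16.1977 minutes.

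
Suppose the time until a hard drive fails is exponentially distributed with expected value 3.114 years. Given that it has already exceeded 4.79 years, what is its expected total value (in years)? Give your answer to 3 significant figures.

The rate is λ = 1/3.114 = 0.32113 per year.
By memorylessness, E[X | X > 4.79] = 4.79 + 1/λ = 4.79 + 3.114 = 7.904 years.

7.90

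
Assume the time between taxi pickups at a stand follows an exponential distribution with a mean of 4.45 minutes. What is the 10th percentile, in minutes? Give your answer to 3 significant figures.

The rate is λ = 1/4.45 = 0.224719 per minute.
Set 1 − e^(−λt) = 0.1, so t = −ln(0.9)/λ = 0.10536/0.224719 ≈ 0.468854 minutes.

0.469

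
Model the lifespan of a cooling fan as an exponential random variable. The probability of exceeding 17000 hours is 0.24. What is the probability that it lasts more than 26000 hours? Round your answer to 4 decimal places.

e^(−λ·17000) = 0.24 ⇒ λ = −ln(0.24)/17000 = 0.000083948.
P(X > 26000) = e^(−0.000083948·26000) = e^(−2.1826) ≈ 0.1127.

0.1127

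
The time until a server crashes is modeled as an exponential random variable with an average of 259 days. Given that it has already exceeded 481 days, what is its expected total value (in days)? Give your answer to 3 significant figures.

The rate is λ = 1/259 = 0.003861 per day.
By memorylessness, E[X | X > 481] = 481 + 1/λ = 481 + 259 = 740 days.

740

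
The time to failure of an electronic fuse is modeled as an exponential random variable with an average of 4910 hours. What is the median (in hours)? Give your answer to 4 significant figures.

The rate is λ = 1/4910 = 0.000203666 per hour.
Set 1 − e^(−λt) = 0.5, so t = −ln(0.5)/λ = 0.69315/0.000203666 ≈ 3403.35 hours.

3403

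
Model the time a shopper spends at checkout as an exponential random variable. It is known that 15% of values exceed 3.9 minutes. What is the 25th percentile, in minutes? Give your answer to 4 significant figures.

0.5914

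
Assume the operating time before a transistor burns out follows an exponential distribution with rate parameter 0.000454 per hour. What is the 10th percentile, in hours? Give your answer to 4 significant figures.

232.1

Set 1 − e^(−λt) = 0.1, so t = −ln(0.9)/λ = 0.10536/0.000454 ≈ 232.072 hours.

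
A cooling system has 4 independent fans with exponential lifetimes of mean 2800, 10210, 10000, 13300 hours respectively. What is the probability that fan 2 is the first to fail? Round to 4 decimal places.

0.1554

Rates: λ_i = 1/mean_i → 0.000357143, 0.0000979432, 0.0001, 0.000075188; Σλ = 0.000630274.
P(fan 2 first) = λ_2/Σλ = 0.0000979432/0.000630274 ≈ 0.1554.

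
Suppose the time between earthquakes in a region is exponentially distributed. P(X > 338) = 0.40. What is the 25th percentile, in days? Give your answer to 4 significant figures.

e^(−λ·338) = 0.40 ⇒ λ = −ln(0.40)/338 = 0.00271092.
25th percentile: 1 − e^(−λt) = 0.25, t = −ln(0.75)/λ = 106.12 days.

106.1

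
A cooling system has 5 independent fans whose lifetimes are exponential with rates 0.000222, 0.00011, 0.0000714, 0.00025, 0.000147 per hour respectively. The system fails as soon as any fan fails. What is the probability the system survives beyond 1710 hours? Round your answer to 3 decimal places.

0.254

The time to first failure is exponential with rate Σλ = 0.000222 + 0.00011 + 0.0000714 + 0.00025 + 0.000147 = 0.0008004.
P(min > 1710) = e^(−0.0008004·1710) = e^(−1.3687) ≈ 0.254.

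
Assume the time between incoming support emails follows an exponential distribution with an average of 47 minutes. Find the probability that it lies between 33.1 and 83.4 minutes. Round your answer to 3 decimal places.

The rate is λ = 1/47 = 0.0212766 per minute.
P(33.1 < X < 83.4) = e^(−λ·33.1) − e^(−λ·83.4) = 0.49448 − 0.16957 ≈ 0.325.

0.325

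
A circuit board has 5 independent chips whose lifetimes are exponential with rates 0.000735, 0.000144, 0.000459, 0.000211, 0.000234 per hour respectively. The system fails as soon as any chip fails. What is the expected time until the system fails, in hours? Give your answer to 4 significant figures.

560.9

The time to first failure is exponential with rate Σλ = 0.000735 + 0.000144 + 0.000459 + 0.000211 + 0.000234 = 0.001783.
E[min] = 1/Σλ = 1/0.001783 = 560.852 hours.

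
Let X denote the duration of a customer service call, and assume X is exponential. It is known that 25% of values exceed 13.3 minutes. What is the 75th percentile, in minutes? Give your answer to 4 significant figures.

13.30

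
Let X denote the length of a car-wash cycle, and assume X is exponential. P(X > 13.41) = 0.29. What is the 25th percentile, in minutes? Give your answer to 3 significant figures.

3.12

e^(−λ·13.41) = 0.29 ⇒ λ = −ln(0.29)/13.41 = 0.0923098.
25th percentile: 1 − e^(−λt) = 0.25, t = −ln(0.75)/λ = 3.11648 minutes.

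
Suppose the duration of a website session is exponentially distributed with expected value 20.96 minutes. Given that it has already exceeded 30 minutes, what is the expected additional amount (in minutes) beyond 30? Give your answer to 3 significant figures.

The rate is λ = 1/20.96 = 0.0477099 per minute.
By memorylessness, the remaining amount past any threshold is again Exp(λ) with mean 1/λ = 20.96 minutes.

21.0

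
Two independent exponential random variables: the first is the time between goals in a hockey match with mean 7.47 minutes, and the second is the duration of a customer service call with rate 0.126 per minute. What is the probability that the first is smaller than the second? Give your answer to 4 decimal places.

λ_1 = 1/7.47 = 0.133869, λ_2 = 0.126.
For independent exponentials, P(the first < the second) = λ_1/(λ_1+λ_2) = 0.133869/0.259869 ≈ 0.5151.

0.5151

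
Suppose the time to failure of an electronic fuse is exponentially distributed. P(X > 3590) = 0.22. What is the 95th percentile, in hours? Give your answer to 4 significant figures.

7103

e^(−λ·3590) = 0.22 ⇒ λ = −ln(0.22)/3590 = 0.000421763.
95th percentile: 1 − e^(−λt) = 0.95, t = −ln(0.05)/λ = 7102.89 hours.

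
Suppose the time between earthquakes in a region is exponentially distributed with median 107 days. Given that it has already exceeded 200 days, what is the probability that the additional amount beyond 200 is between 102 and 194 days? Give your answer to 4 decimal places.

For an exponential, median = ln(2)/λ, so λ = ln 2 / 107 = 0.00647801 per day.
Memoryless: the residual past 200 is again Exp(λ).
P(102 < residual < 194) = e^(−λ·102) − e^(−λ·194) = 0.51646 − 0.28458 ≈ 0.2319.

0.2319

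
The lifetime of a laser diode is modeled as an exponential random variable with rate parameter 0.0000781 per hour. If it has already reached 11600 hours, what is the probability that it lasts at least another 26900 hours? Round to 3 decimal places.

The exponential is memoryless, so the remaining time is again Exp(λ): the condition X > 11600 is irrelevant.
P(X > 26900) = e^(−2.1009) ≈ 0.122.

0.122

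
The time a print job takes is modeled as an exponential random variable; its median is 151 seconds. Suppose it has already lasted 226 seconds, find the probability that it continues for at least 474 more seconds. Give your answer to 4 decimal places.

For an exponential, median = ln(2)/λ, so λ = ln 2 / 151 = 0.00459038 per second.
P(X > s+t | X > s) = e^(−λ(s+t))/e^(−λs) = e^(−λt), independent of s = 226.
P(X > 474) = e^(−2.1758) ≈ 0.1135.

0.1135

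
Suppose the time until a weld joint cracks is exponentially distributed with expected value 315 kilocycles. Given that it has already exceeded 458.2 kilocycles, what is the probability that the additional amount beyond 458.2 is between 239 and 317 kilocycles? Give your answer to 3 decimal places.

0.103

The rate is λ = 1/315 = 0.0031746 per kilocycle.
Memoryless: the residual past 458.2 is again Exp(λ).
P(239 < residual < 317) = e^(−λ·239) − e^(−λ·317) = 0.46826 − 0.36555 ≈ 0.103.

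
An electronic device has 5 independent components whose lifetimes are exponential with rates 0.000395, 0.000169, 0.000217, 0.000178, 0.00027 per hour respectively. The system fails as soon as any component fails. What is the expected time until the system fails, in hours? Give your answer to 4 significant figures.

813.7

The time to first failure is exponential with rate Σλ = 0.000395 + 0.000169 + 0.000217 + 0.000178 + 0.00027 = 0.001229.
E[min] = 1/Σλ = 1/0.001229 = 813.67 hours.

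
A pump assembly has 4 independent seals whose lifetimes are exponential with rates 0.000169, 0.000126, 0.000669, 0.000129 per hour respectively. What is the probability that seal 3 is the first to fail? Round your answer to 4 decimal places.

The time to first failure is exponential with rate Σλ = 0.000169 + 0.000126 + 0.000669 + 0.000129 = 0.001093.
P(seal 3 first) = λ_3/Σλ = 0.000669/0.001093 ≈ 0.6121.

0.6121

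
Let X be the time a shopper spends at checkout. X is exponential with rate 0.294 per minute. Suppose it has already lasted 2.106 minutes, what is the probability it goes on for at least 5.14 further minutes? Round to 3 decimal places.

P(X > s+t | X > s) = e^(−λ(s+t))/e^(−λs) = e^(−λt), independent of s = 2.106.
P(X > 5.14) = e^(−1.5112) ≈ 0.221.

0.221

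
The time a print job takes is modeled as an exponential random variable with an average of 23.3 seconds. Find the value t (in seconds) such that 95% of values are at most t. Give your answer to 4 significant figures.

69.80

The rate is λ = 1/23.3 = 0.0429185 per second.
Set 1 − e^(−λt) = 0.95, so t = −ln(0.05)/λ = 2.9957/0.0429185 ≈ 69.8006 seconds.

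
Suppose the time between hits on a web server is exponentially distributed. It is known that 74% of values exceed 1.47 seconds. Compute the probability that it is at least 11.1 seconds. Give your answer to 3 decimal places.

0.103

e^(−λ·1.47) = 0.74 ⇒ λ = −ln(0.74)/1.47 = 0.204833.
P(X > 11.1) = e^(−0.204833·11.1) = e^(−2.2737) ≈ 0.103.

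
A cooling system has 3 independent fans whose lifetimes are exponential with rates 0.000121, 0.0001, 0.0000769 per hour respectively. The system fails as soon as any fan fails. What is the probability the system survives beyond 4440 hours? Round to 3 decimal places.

The time to first failure is exponential with rate Σλ = 0.000121 + 0.0001 + 0.0000769 = 0.0002979.
P(min > 4440) = e^(−0.0002979·4440) = e^(−1.3227) ≈ 0.266.

0.266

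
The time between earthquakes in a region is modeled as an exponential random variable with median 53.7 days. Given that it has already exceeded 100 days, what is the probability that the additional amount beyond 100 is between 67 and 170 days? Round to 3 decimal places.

0.310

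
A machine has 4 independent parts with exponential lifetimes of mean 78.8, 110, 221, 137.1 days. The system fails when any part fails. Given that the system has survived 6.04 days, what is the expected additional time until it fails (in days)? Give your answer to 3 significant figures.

29.8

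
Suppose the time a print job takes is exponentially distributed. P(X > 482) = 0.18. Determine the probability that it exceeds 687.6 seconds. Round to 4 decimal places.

e^(−λ·482) = 0.18 ⇒ λ = −ln(0.18)/482 = 0.00355767.
P(X > 687.6) = e^(−0.00355767·687.6) = e^(−2.4463) ≈ 0.0866.

0.0866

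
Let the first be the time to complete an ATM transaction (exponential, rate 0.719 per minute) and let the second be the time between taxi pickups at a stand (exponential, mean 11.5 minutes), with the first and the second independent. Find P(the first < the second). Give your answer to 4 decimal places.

λ_1 = 0.719, λ_2 = 1/11.5 = 0.0869565.
For independent exponentials, P(the first < the second) = λ_1/(λ_1+λ_2) = 0.719/0.805957 ≈ 0.8921.

0.8921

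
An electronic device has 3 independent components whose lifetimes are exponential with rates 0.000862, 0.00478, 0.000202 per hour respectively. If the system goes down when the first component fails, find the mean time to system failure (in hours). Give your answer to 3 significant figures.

171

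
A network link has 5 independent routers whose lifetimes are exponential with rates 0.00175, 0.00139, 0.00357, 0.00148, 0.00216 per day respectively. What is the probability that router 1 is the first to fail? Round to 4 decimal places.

0.1691

The time to first failure is exponential with rate Σλ = 0.00175 + 0.00139 + 0.00357 + 0.00148 + 0.00216 = 0.01035.
P(router 1 first) = λ_1/Σλ = 0.00175/0.01035 ≈ 0.1691.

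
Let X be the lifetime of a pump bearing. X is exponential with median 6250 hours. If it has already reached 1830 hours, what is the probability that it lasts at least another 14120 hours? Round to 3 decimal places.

For an exponential, median = ln(2)/λ, so λ = ln 2 / 6250 = 0.000110904 per hour.
The exponential is memoryless, so the remaining time is again Exp(λ): the condition X > 1830 is irrelevant.
P(X > 14120) = e^(−1.566) ≈ 0.209.

0.209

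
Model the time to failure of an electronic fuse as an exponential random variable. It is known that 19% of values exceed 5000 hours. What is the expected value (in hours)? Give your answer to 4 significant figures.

e^(−λ·5000) = 0.19 ⇒ λ = −ln(0.19)/5000 = 0.000332146.
Mean = 1/λ = 3010.72 hours.

3011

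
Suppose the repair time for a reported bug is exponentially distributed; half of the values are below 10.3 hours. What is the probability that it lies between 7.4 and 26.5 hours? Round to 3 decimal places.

For an exponential, median = ln(2)/λ, so λ = ln 2 / 10.3 = 0.0672958 per hour.
P(7.4 < X < 26.5) = e^(−λ·7.4) − e^(−λ·26.5) = 0.60775 − 0.16808 ≈ 0.440.

0.440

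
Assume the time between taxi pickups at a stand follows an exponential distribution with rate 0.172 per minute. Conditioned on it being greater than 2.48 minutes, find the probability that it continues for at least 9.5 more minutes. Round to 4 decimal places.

The exponential is memoryless, so the remaining time is again Exp(λ): the condition X > 2.48 is irrelevant.
P(X > 9.5) = e^(−1.634) ≈ 0.1951.

0.1951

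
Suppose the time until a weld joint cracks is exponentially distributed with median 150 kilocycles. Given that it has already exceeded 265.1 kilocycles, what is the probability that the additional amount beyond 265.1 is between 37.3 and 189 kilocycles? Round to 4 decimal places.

0.4241

For an exponential, median = ln(2)/λ, so λ = ln 2 / 150 = 0.00462098 per kilocycle.
Memoryless: the residual past 265.1 is again Exp(λ).
P(37.3 < residual < 189) = e^(−λ·37.3) − e^(−λ·189) = 0.84167 − 0.41754 ≈ 0.4241.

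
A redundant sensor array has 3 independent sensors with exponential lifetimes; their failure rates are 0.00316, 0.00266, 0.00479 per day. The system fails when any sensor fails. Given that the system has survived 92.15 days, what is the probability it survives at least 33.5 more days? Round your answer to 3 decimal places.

Time to first failure ~ Exp(Σλ) with Σλ = 0.01061.
By memorylessness, P(T > 92.15+33.5 | T > 92.15) = P(T > 33.5) = e^(−0.01061·33.5) ≈ 0.701.

0.701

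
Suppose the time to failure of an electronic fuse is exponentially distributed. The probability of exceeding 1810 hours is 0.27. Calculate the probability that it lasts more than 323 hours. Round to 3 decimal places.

e^(−λ·1810) = 0.27 ⇒ λ = −ln(0.27)/1810 = 0.000723389.
P(X > 323) = e^(−0.000723389·323) = e^(−0.23365) ≈ 0.792.

0.792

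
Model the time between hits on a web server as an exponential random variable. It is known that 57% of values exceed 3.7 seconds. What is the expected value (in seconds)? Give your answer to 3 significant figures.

6.58

e^(−λ·3.7) = 0.57 ⇒ λ = −ln(0.57)/3.7 = 0.151924.
Mean = 1/λ = 6.58224 seconds.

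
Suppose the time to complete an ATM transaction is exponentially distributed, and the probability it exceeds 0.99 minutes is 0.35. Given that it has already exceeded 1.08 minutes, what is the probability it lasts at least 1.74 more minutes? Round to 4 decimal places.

From e^(−λ·0.99) = 0.35, λ = −ln(0.35)/0.99 = 1.06043.
Memoryless: P(X > 1.08+1.74 | X > 1.08) = P(X > 1.74) = e^(−1.06043·1.74) ≈ 0.1580.

0.1580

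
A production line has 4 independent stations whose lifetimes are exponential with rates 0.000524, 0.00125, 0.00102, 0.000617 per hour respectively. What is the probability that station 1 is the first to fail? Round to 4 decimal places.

The time to first failure is exponential with rate Σλ = 0.000524 + 0.00125 + 0.00102 + 0.000617 = 0.003411.
P(station 1 first) = λ_1/Σλ = 0.000524/0.003411 ≈ 0.1536.

0.1536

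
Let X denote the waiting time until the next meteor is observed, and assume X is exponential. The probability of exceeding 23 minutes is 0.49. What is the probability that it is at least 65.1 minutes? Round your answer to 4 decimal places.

e^(−λ·23) = 0.49 ⇒ λ = −ln(0.49)/23 = 0.0310152.
P(X > 65.1) = e^(−0.0310152·65.1) = e^(−2.0191) ≈ 0.1328.

0.1328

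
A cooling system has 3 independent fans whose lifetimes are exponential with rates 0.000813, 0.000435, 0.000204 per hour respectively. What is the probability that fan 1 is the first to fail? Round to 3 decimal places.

The time to first failure is exponential with rate Σλ = 0.000813 + 0.000435 + 0.000204 = 0.001452.
P(fan 1 first) = λ_1/Σλ = 0.000813/0.001452 ≈ 0.560.

0.560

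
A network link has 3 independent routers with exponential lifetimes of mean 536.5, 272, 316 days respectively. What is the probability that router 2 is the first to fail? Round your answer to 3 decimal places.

0.422

Rates: λ_i = 1/mean_i → 0.00186393, 0.00367647, 0.00316456; Σλ = 0.00870496.
P(router 2 first) = λ_2/Σλ = 0.00367647/0.00870496 ≈ 0.422.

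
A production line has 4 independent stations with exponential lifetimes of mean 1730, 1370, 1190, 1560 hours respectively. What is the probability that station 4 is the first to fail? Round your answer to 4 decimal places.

Rates: λ_i = 1/mean_i → 0.000578035, 0.000729927, 0.000840336, 0.000641026; Σλ = 0.00278932.
P(station 4 first) = λ_4/Σλ = 0.000641026/0.00278932 ≈ 0.2298.

0.2298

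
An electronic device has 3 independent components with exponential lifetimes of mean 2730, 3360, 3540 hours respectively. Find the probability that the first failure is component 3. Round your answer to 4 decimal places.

Rates: λ_i = 1/mean_i → 0.0003663, 0.000297619, 0.000282486; Σλ = 0.000946405.
P(component 3 first) = λ_3/Σλ = 0.000282486/0.000946405 ≈ 0.2985.

0.2985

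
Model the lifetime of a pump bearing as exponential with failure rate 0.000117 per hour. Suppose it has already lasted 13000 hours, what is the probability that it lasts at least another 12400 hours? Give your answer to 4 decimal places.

By the memoryless property, P(X > 13000+12400 | X > 13000) = P(X > 12400).
P(X > 12400) = e^(−1.4508) ≈ 0.2344.

0.2344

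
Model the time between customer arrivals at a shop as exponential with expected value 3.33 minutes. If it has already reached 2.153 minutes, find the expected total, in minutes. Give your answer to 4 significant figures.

The rate is λ = 1/3.33 = 0.3003 per minute.
By memorylessness, E[X | X > 2.153] = 2.153 + 1/λ = 2.153 + 3.33 = 5.483 minutes.

5.483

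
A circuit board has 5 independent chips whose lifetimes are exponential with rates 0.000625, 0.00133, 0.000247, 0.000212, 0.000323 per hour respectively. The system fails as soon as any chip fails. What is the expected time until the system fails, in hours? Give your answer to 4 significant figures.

365.4

The time to first failure is exponential with rate Σλ = 0.000625 + 0.00133 + 0.000247 + 0.000212 + 0.000323 = 0.002737.
E[min] = 1/Σλ = 1/0.002737 = 365.364 hours.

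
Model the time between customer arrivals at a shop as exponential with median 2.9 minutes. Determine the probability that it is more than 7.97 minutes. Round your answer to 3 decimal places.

For an exponential, median = ln(2)/λ, so λ = ln 2 / 2.9 = 0.239016 per minute.
P(X > 7.97) = e^(−λ·7.97) = e^(−1.905) ≈ 0.149.

0.149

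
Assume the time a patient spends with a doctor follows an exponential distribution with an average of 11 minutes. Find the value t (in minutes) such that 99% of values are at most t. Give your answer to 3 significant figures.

The rate is λ = 1/11 = 0.0909091 per minute.
Set 1 − e^(−λt) = 0.99, so t = −ln(0.01)/λ = 4.6052/0.0909091 ≈ 50.6569 minutes.

50.7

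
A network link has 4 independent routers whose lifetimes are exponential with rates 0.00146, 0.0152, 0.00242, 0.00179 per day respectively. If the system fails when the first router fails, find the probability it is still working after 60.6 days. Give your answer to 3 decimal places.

The time to first failure is exponential with rate Σλ = 0.00146 + 0.0152 + 0.00242 + 0.00179 = 0.02087.
P(min > 60.6) = e^(−0.02087·60.6) = e^(−1.2647) ≈ 0.282.

0.282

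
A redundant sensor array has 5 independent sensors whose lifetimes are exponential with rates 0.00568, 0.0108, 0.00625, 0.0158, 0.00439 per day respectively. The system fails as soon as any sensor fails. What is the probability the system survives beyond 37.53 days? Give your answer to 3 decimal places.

The time to first failure is exponential with rate Σλ = 0.00568 + 0.0108 + 0.00625 + 0.0158 + 0.00439 = 0.04292.
P(min > 37.53) = e^(−0.04292·37.53) = e^(−1.6108) ≈ 0.200.

0.200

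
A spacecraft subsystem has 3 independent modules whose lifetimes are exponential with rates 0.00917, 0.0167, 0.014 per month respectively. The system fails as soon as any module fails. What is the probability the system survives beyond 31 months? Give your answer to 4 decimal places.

The time to first failure is exponential with rate Σλ = 0.00917 + 0.0167 + 0.014 = 0.03987.
P(min > 31) = e^(−0.03987·31) = e^(−1.236) ≈ 0.2906.

0.2906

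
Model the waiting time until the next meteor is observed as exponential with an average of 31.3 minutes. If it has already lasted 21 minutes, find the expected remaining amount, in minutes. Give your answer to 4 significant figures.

31.30

The rate is λ = 1/31.3 = 0.0319489 per minute.
By memorylessness, the remaining amount past any threshold is again Exp(λ) with mean 1/λ = 31.3 minutes.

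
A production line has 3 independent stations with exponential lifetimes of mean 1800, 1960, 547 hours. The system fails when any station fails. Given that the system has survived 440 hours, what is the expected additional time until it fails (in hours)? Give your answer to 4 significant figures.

345.6

First-failure rate Σλ = 1/1800 + 1/1960 + 1/547 = 0.00289391.
By memorylessness the expected residual is 1/Σλ = 345.553 hours, regardless of the 440 already elapsed.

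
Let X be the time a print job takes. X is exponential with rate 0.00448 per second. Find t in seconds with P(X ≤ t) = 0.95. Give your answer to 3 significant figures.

Set 1 − e^(−λt) = 0.95, so t = −ln(0.05)/λ = 2.9957/0.00448 ≈ 668.69 seconds.

669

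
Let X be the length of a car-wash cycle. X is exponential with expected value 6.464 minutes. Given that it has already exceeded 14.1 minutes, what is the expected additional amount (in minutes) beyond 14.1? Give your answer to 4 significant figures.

6.464

The rate is λ = 1/6.464 = 0.154703 per minute.
By memorylessness, the remaining amount past any threshold is again Exp(λ) with mean 1/λ = 6.464 minutes.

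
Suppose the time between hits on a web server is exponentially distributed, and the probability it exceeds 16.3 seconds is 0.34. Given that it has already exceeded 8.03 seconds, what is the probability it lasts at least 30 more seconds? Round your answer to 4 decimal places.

From e^(−λ·16.3) = 0.34, λ = −ln(0.34)/16.3 = 0.0661846.
Memoryless: P(X > 8.03+30 | X > 8.03) = P(X > 30) = e^(−0.0661846·30) ≈ 0.1373.

0.1373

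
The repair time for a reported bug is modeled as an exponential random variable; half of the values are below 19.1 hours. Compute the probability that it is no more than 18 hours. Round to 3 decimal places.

0.480

For an exponential, median = ln(2)/λ, so λ = ln 2 / 19.1 = 0.0362904 per hour.
P(X ≤ 18) = 1 − e^(−λ·18) = 1 − e^(−0.65323) ≈ 0.480.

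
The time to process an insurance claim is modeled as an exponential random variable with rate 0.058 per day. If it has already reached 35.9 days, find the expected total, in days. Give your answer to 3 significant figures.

By memorylessness, E[X | X > 35.9] = 35.9 + 1/λ = 35.9 + 17.2414 = 53.1414 days.

53.1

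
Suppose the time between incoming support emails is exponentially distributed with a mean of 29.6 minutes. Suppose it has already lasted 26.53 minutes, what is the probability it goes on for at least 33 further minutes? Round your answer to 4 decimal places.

0.3280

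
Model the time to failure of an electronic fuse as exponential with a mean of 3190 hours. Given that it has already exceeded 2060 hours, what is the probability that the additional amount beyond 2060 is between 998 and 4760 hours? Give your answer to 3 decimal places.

0.506

The rate is λ = 1/3190 = 0.00031348 per hour.
Memoryless: the residual past 2060 is again Exp(λ).
P(998 < residual < 4760) = e^(−λ·998) − e^(−λ·4760) = 0.73136 − 0.22489 ≈ 0.506.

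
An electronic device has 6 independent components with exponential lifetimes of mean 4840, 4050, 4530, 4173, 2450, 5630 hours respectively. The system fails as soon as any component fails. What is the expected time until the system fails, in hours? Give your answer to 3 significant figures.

The first failure time is exponential with rate Σλ_i = 1/4840 + 1/4050 + 1/4530 + 1/4173 + 1/2450 + 1/5630 = 0.00149969 per hour.
E[min] = 1/Σλ = 1/0.00149969 = 666.802 hours.

667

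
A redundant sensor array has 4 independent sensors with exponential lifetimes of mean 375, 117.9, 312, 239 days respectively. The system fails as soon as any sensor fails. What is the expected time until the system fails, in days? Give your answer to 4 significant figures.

The first failure time is exponential with rate Σλ_i = 1/375 + 1/117.9 + 1/312 + 1/239 = 0.0185377 per day.
E[min] = 1/Σλ = 1/0.0185377 = 53.9442 days.

53.94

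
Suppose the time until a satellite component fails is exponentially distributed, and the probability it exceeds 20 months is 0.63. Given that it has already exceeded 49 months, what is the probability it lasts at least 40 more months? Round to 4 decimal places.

From e^(−λ·20) = 0.63, λ = −ln(0.63)/20 = 0.0231018.
Memoryless: P(X > 49+40 | X > 49) = P(X > 40) = e^(−0.0231018·40) ≈ 0.3969.

0.3969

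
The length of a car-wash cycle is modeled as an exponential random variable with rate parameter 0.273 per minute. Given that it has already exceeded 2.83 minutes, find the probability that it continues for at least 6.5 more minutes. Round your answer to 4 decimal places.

0.1696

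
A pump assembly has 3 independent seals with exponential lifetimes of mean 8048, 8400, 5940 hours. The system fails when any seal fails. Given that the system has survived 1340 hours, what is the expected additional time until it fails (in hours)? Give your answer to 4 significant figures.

First-failure rate Σλ = 1/8048 + 1/8400 + 1/5940 = 0.000411652.
By memorylessness the expected residual is 1/Σλ = 2429.23 hours, regardless of the 1340 already elapsed.

2429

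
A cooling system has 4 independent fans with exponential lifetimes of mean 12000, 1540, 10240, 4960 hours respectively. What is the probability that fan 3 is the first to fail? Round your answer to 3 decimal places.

0.095

Rates: λ_i = 1/mean_i → 0.0000833333, 0.000649351, 0.0000976563, 0.000201613; Σλ = 0.00103195.
P(fan 3 first) = λ_3/Σλ = 0.0000976563/0.00103195 ≈ 0.095.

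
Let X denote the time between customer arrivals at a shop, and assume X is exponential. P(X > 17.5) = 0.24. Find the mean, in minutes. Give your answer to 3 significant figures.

e^(−λ·17.5) = 0.24 ⇒ λ = −ln(0.24)/17.5 = 0.0815495.
Mean = 1/λ = 12.2625 minutes.

12.3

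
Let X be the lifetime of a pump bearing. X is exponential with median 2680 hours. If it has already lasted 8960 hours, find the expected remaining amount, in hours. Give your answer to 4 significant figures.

3866

For an exponential, median = ln(2)/λ, so λ = ln 2 / 2680 = 0.000258637 per hour.
By memorylessness, the remaining amount past any threshold is again Exp(λ) with mean 1/λ = 3866.42 hours.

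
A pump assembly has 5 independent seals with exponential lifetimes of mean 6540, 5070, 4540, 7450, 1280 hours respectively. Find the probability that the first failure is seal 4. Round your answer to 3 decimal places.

0.090

Rates: λ_i = 1/mean_i → 0.000152905, 0.000197239, 0.000220264, 0.000134228, 0.00078125; Σλ = 0.00148589.
P(seal 4 first) = λ_4/Σλ = 0.000134228/0.00148589 ≈ 0.090.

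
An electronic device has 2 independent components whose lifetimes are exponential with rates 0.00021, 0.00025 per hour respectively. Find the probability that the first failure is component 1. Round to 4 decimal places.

The time to first failure is exponential with rate Σλ = 0.00021 + 0.00025 = 0.00046.
P(component 1 first) = λ_1/Σλ = 0.00021/0.00046 ≈ 0.4565.

0.4565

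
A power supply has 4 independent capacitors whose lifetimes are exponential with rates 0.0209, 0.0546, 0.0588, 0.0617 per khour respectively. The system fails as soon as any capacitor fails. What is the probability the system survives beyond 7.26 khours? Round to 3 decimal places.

The time to first failure is exponential with rate Σλ = 0.0209 + 0.0546 + 0.0588 + 0.0617 = 0.196.
P(min > 7.26) = e^(−0.196·7.26) = e^(−1.423) ≈ 0.241.

0.241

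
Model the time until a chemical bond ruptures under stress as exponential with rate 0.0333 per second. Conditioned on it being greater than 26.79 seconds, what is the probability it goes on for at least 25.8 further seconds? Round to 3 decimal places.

0.424

P(X > s+t | X > s) = e^(−λ(s+t))/e^(−λs) = e^(−λt), independent of s = 26.79.
P(X > 25.8) = e^(−0.85914) ≈ 0.424.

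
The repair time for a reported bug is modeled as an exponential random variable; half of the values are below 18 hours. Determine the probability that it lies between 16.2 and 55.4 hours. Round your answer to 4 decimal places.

For an exponential, median = ln(2)/λ, so λ = ln 2 / 18 = 0.0385082 per hour.
P(16.2 < X < 55.4) = e^(−λ·16.2) − e^(−λ·55.4) = 0.53589 − 0.11844 ≈ 0.4174.

0.4174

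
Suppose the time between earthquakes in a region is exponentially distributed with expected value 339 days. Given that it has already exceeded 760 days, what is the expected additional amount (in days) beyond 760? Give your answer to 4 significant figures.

The rate is λ = 1/339 = 0.00294985 per day.
By memorylessness, the remaining amount past any threshold is again Exp(λ) with mean 1/λ = 339 days.

339.0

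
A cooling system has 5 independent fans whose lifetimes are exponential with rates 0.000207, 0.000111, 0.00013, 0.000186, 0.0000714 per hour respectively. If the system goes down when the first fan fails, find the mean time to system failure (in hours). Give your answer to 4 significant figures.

The time to first failure is exponential with rate Σλ = 0.000207 + 0.000111 + 0.00013 + 0.000186 + 0.0000714 = 0.0007054.
E[min] = 1/Σλ = 1/0.0007054 = 1417.64 hours.

1418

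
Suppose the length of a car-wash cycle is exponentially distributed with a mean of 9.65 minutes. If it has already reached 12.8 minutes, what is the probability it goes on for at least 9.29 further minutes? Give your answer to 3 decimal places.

The rate is λ = 1/9.65 = 0.103627 per minute.
The exponential is memoryless, so the remaining time is again Exp(λ): the condition X > 12.8 is irrelevant.
P(X > 9.29) = e^(−0.96269) ≈ 0.382.

0.382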